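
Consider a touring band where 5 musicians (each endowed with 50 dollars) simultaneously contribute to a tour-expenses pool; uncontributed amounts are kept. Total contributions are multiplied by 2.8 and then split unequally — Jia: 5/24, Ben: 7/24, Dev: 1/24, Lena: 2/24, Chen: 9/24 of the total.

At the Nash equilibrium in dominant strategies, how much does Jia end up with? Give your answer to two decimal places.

For player j, contributing a unit is worthwhile iff 2.8 × (j's share) ≥ 1, i.e. iff j's share is at least 0.3571.
The only share above 0.3571 is Chen's 9/24, contributing 50; the remaining 4 contribute 0. Total contributed: 50.
Jia keeps 50 and receives 2.8 × 50 × 5/24 = 29.17 from the tour-expenses pool, for a payoff of 79.17.

79.17 dollars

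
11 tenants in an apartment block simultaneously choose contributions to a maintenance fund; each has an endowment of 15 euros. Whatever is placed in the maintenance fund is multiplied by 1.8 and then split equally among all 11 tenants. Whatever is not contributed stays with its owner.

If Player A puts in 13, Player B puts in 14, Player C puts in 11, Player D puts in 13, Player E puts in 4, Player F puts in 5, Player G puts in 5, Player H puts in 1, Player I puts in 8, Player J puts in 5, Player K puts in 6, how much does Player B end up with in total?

Total contributed: 13 + 14 + 11 + 13 + 4 + 5 + 5 + 1 + 8 + 5 + 6 = 85.
Each receives 1.8 × 85 / 11 = 13.91 from the maintenance fund.
Player B keeps 15 − 14 = 1, so Player B's payoff is 1 + 13.91 = 14.91.

14.91 euros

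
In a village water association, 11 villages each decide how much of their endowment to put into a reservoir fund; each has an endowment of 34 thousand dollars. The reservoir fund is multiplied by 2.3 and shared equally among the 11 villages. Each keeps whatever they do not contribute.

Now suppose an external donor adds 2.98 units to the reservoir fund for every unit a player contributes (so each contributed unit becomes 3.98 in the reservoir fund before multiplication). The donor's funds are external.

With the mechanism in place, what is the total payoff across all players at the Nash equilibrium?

374.00 thousand dollars

Even with the mechanism, each unit contributed returns only 2.3 × 3.98 / 11 = 0.8322 per unit of net cost, so contributing nothing is still dominant.
Everyone keeps their endowment and the group total is 11 × 34 = 374.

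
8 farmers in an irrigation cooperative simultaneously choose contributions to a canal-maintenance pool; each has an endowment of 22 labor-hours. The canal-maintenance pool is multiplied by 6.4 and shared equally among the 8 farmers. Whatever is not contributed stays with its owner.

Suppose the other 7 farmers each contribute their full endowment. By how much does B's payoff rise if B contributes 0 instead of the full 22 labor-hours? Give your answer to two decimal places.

4.40 labor-hours

Switching from a contribution of 22 to 0 lets B keep an extra 22 labor-hours, but lowers the canal-maintenance pool by 22, which costs B their own share of that drop: 6.4/8 × 22 = 17.60.
Net gain = 22 − 17.60 = 4.40. The private return per contributed unit (0.8000) is below 1, so free-riding is indeed the best response regardless of what the others do.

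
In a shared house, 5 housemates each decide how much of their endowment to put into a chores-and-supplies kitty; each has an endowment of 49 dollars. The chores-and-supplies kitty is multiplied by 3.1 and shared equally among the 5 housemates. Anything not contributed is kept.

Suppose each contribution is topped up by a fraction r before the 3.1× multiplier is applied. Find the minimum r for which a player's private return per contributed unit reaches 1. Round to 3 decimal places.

0.613

With matching at rate r, one contributed unit becomes (1 + r) in the chores-and-supplies kitty and returns 3.1 × (1 + r) / 5 to the contributor.
Setting this equal to 1: 1 + r = 5/3.1 = 1.6129.
So the minimum matching rate is r = 1.6129 − 1 = 0.613.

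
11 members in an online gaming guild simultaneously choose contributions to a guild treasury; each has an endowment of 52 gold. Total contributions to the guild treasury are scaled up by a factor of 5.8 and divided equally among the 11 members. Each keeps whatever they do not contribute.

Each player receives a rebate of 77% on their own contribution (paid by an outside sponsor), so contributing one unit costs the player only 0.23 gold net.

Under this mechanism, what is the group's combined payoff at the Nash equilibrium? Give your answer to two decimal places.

3758.04 gold

With the mechanism, a contributed unit returns (5.8/11) / 0.23 = 2.2925 per unit of net cost to the contributor — now above 1 — so contributing fully is weakly dominant for every player.
At the Nash equilibrium everyone contributes 52. Group total payoff = 11 × (52 × 0.77 + 5.8 × 52) = 3758.04.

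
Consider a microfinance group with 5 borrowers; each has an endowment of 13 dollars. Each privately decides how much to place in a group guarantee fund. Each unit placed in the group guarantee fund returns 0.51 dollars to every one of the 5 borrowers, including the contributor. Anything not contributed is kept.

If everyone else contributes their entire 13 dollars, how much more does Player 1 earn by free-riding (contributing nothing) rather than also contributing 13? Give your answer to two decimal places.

Switching from a contribution of 13 to 0 lets Player 1 keep an extra 13 dollars, but lowers the group guarantee fund by 13, which costs Player 1 their own share of that drop: 0.51 × 13 = 6.63.
Net gain = 13 − 6.63 = 6.37. The private return per contributed unit (0.51) is below 1, so free-riding is indeed the best response regardless of what the others do.

6.37 dollars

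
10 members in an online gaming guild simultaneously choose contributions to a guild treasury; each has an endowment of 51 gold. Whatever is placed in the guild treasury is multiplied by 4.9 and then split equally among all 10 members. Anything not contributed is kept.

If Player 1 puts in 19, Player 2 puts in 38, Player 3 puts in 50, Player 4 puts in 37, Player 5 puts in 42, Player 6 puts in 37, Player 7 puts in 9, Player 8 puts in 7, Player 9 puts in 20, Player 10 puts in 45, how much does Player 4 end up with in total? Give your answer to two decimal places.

Total contributed: 19 + 38 + 50 + 37 + 42 + 37 + 9 + 7 + 20 + 45 = 304.
Each receives 4.9 × 304 / 10 = 148.96 from the guild treasury.
Player 4 keeps 51 − 37 = 14, so Player 4's payoff is 14 + 148.96 = 162.96.

162.96 gold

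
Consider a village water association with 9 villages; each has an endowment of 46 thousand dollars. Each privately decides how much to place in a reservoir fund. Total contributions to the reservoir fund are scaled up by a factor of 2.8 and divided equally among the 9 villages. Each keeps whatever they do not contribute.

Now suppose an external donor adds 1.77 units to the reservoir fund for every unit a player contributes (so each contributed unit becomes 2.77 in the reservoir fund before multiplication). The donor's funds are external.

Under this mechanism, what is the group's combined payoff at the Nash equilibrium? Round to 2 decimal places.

414.00 thousand dollars

Even with the mechanism, each unit contributed returns only 2.8 × 2.77 / 9 = 0.8618 per unit of net cost, so contributing nothing is still dominant.
Everyone keeps their endowment and the group total is 9 × 46 = 414.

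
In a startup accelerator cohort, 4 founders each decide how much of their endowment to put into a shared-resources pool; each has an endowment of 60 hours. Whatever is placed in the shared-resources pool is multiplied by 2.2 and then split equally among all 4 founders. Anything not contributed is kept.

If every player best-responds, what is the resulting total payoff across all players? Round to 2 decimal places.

240.00 hours

Each contributed unit returns 2.2/4 = 0.5500 to its contributor — below 1 — so contributing 0 is dominant for every player. At the Nash equilibrium everyone keeps their 60, and the group total is 4 × 60 = 240.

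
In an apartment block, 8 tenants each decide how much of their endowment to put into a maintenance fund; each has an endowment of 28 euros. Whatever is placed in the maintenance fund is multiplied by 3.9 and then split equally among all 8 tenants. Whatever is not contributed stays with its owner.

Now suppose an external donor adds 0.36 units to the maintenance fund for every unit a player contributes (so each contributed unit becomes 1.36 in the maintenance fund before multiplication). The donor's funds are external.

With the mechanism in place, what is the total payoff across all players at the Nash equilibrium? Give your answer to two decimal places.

224.00 euros

With the mechanism, a contributed unit returns 3.9 × 1.36 / 8 = 0.6630 per unit of net cost — still below 1 — so contributing 0 remains dominant for every player.
Everyone keeps their endowment and the group total is 8 × 28 = 224.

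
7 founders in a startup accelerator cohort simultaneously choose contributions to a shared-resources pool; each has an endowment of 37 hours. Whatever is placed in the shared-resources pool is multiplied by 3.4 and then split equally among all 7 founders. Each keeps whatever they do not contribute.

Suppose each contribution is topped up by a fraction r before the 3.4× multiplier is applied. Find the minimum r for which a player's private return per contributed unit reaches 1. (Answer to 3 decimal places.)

1.059

With matching at rate r, one contributed unit becomes (1 + r) in the shared-resources pool and returns 3.4 × (1 + r) / 7 to the contributor.
Setting this equal to 1: 1 + r = 7/3.4 = 2.0588.
So the minimum matching rate is r = 2.0588 − 1 = 1.059.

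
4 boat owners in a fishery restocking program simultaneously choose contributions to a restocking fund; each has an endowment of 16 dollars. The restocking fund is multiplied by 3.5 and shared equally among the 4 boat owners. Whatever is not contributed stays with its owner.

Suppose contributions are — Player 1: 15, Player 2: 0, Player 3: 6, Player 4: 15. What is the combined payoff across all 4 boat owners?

Total contributed: 15 + 0 + 6 + 15 = 36; total kept: 4 × 16 − 36 = 28.
The restocking fund pays out 3.5 × 36 = 126.00 in aggregate.
Group total = 28 + 126.00 = 154.00.

154.00 dollars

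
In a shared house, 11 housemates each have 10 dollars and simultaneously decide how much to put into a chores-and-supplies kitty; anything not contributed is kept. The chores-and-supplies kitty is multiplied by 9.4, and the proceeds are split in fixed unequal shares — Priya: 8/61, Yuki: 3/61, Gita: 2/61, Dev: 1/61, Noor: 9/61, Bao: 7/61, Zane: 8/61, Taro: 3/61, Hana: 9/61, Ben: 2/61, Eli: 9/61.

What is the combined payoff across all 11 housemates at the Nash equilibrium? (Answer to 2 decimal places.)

Player j's private return per contributed unit is 9.4 × (j's share). Contributing is weakly dominant for j when that share is at least 1/9.4 = 0.1064, and contributing 0 is dominant otherwise.
The shares above 0.1064 belong to Priya, Noor, Bao, Zane, Hana and Eli, contributing 10 each; the remaining 5 contribute 0. Total contributed: 60.
The chores-and-supplies kitty pays out 9.4 × 60 = 564.00 in total (split across the unequal shares, but the aggregate is all that matters for the group sum).
The 5 free-riders keep 10 each, adding 50. Group total = 50 + 564.00 = 614.00.

614.00 dollars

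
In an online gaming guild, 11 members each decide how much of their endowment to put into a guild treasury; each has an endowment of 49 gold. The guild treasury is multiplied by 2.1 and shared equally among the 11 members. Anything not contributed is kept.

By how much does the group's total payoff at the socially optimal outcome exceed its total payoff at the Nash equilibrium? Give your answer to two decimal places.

592.90 gold

Each contributed unit returns 2.1/11 = 0.1909 to its contributor — below 1 — so contributing 0 is dominant for every player. At the Nash equilibrium everyone keeps their 49, and the group total is 11 × 49 = 539.
Each contributed unit returns 2.100 to the group as a whole (0.1909 to each of 11 players), which exceeds 1, so the social optimum is full contribution: group total = 2.100 × 539 = 1131.90.
Efficiency loss = 1131.90 − 539 = 592.90.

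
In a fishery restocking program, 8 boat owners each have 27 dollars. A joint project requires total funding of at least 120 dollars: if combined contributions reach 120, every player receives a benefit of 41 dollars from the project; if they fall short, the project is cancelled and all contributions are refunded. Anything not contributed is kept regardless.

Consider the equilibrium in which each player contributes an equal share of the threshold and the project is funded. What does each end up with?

Equal share of the threshold: 120/8 = 15.
At this profile no one gains by cutting their contribution: any cut drops the total below 120, the project is cancelled, contributions are refunded, and the deviator ends with 27, which is less than 27 − 15 + 41 = 53. Contributing more than 15 just wastes the excess. So contributing exactly 15 is a best response.
Each player's payoff: 27 − 15 + 41 = 53.

53 dollars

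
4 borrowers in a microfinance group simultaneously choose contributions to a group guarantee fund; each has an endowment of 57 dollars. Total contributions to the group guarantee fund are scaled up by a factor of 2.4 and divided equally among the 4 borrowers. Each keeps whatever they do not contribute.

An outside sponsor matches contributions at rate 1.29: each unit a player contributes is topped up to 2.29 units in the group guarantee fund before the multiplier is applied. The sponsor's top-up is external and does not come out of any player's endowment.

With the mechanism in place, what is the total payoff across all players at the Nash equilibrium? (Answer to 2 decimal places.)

1253.09 dollars

The effective private return per unit is now 2.4 × 2.29 / 4 = 1.3740 > 1, so every player's dominant strategy flips to full contribution.
So the Nash equilibrium is full contribution by all 4; the group earns 2.4 × 2.29 × 228 = 1253.09.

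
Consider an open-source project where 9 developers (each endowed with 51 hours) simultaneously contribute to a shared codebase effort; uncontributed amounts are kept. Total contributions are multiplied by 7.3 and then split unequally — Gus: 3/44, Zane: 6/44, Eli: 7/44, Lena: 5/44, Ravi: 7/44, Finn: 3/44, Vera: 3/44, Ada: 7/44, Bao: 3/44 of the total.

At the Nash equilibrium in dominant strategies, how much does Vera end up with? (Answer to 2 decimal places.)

127.15 hours

For player j, contributing a unit is worthwhile iff 7.3 × (j's share) ≥ 1, i.e. iff j's share is at least 0.1370.
Eli, Ravi and Ada clear that bar, contributing 51 each; the remaining 6 contribute 0. Total contributed: 153.
Vera keeps 51 and receives 7.3 × 153 × 3/44 = 76.15 from the shared codebase effort, for a payoff of 127.15.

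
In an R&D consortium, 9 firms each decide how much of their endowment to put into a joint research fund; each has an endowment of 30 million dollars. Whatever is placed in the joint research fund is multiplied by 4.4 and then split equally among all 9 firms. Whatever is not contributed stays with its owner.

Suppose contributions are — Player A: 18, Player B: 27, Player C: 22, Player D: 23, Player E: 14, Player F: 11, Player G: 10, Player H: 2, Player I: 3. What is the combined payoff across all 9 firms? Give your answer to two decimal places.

Total contributed: 18 + 27 + 22 + 23 + 14 + 11 + 10 + 2 + 3 = 130; total kept: 9 × 30 − 130 = 140.
The joint research fund pays out 4.4 × 130 = 572.00 in aggregate.
Group total = 140 + 572.00 = 712.00.

712.00 million dollars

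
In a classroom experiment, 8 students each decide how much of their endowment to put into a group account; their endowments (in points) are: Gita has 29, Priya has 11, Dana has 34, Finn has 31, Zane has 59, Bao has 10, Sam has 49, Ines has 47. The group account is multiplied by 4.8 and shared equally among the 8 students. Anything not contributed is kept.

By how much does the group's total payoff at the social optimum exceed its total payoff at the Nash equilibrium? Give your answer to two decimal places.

The private return per contributed unit is 4.8/8 = 0.6000 < 1 for every player regardless of endowment, so the Nash equilibrium is zero contribution and the group total is Σ E_j = 29 + 11 + 34 + 31 + 59 + 10 + 49 + 47 = 270.
Each contributed unit returns 4.800 to the group, so the social optimum is full contribution by everyone: group total = 4.800 × 270 = 1296.00.
Efficiency loss = (4.800 − 1) × 270 = 1026.00.

1026.00 points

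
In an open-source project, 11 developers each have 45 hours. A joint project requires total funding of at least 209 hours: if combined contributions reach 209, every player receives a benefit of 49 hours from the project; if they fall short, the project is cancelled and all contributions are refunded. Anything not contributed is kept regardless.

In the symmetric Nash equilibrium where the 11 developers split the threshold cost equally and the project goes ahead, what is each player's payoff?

75 hours

Equal share of the threshold: 209/11 = 19.
At this profile no one gains by cutting their contribution: any cut drops the total below 209, the project is cancelled, contributions are refunded, and the deviator ends with 45, which is less than 45 − 19 + 49 = 75. Contributing more than 19 just wastes the excess. So contributing exactly 19 is a best response.
Each player's payoff: 45 − 19 + 49 = 75.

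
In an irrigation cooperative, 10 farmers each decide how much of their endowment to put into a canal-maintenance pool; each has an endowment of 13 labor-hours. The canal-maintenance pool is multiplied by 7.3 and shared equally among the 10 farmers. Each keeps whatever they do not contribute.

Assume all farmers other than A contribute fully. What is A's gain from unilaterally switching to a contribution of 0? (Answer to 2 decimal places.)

Switching from a contribution of 13 to 0 lets A keep an extra 13 labor-hours, but lowers the canal-maintenance pool by 13, which costs A their own share of that drop: 7.3/10 × 13 = 9.49.
Net gain = 13 − 9.49 = 3.51. The private return per contributed unit (0.7300) is below 1, so free-riding is indeed the best response regardless of what the others do.

3.51 labor-hours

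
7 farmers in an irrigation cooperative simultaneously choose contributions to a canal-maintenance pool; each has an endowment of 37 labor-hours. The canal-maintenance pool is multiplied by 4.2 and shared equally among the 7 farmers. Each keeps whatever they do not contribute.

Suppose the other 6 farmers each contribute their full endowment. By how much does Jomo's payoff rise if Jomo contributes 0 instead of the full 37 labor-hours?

Switching from a contribution of 37 to 0 lets Jomo keep an extra 37 labor-hours, but lowers the canal-maintenance pool by 37, which costs Jomo their own share of that drop: 4.2/7 × 37 = 22.20.
Net gain = 37 − 22.20 = 14.80. The private return per contributed unit (0.6000) is below 1, so free-riding is indeed the best response regardless of what the others do.

14.80 labor-hours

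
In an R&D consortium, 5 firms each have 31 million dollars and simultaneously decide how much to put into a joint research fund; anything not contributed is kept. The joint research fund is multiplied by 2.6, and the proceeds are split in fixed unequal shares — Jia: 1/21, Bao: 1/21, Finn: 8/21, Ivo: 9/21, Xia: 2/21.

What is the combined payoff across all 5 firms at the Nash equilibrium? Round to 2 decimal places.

For player j, contributing a unit is worthwhile iff 2.6 × (j's share) ≥ 1, i.e. iff j's share is at least 0.3846.
Ivo alone (share 9/21) is above the threshold, contributing 31; the remaining 4 contribute 0. Total contributed: 31.
The joint research fund pays out 2.6 × 31 = 80.60 in total (split across the unequal shares, but the aggregate is all that matters for the group sum).
The 4 free-riders keep 31 each, adding 124. Group total = 124 + 80.60 = 204.60.

204.60 million dollars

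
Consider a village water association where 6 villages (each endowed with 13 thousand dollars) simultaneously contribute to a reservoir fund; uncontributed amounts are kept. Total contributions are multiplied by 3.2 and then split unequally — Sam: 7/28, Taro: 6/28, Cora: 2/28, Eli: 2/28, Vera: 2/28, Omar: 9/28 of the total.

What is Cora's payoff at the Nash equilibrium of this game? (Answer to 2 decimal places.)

A player with share s gets back 3.2·s per unit contributed, so full contribution is dominant for anyone with s > 1/3.2 = 0.3125 and zero contribution is dominant for anyone below.
Omar alone (share 9/28) is above the threshold, contributing 13; the remaining 5 contribute 0. Total contributed: 13.
Cora keeps 13 and receives 3.2 × 13 × 2/28 = 2.97 from the reservoir fund, for a payoff of 15.97.

15.97 thousand dollars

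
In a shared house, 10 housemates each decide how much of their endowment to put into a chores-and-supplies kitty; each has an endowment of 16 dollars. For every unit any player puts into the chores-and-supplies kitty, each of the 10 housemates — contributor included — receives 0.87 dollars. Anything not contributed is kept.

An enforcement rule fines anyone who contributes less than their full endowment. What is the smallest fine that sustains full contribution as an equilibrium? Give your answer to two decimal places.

Given the others contribute fully, the best deviation is to contribute 0 (any partial contribution still incurs the fine and gives up units whose private return 0.87 is below 1).
Deviating from 16 to 0 saves 16 dollars but forfeits the deviator's share of the drop in the chores-and-supplies kitty: 0.87 × 16 = 13.92.
So the deviation gain is 16 − 13.92 = 2.08, and the fine must be at least 2.08 dollars to wipe it out.

2.08 dollars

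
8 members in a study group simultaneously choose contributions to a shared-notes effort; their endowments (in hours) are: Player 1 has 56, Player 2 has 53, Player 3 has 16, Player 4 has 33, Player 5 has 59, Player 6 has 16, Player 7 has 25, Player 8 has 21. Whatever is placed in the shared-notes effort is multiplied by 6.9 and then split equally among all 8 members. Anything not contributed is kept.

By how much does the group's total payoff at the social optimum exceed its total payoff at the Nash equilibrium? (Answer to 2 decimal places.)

The private return per contributed unit is 6.9/8 = 0.8625 < 1 for every player regardless of endowment, so the Nash equilibrium is zero contribution and the group total is Σ E_j = 56 + 53 + 16 + 33 + 59 + 16 + 25 + 21 = 279.
Each contributed unit returns 6.900 to the group, so the social optimum is full contribution by everyone: group total = 6.900 × 279 = 1925.10.
Efficiency loss = (6.900 − 1) × 279 = 1646.10.

1646.10 hours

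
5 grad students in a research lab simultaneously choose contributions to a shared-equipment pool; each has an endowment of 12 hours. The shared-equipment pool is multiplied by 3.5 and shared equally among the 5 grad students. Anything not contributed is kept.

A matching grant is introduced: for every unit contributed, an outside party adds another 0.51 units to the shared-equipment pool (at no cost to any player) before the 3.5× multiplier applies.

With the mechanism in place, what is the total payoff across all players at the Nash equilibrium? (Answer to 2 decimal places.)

With the mechanism, a contributed unit returns 3.5 × 1.51 / 5 = 1.0570 per unit of net cost to the contributor — now above 1 — so contributing fully is weakly dominant for every player.
At the Nash equilibrium everyone contributes 12. Group total payoff = 3.5 × 1.51 × 60 = 317.10.

317.10 hours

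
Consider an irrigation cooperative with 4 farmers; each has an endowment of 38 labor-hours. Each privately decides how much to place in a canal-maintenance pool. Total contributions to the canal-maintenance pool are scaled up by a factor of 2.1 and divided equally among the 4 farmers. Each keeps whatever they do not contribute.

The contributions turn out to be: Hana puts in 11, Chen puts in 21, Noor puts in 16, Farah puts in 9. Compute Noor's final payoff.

Total contributed: 11 + 21 + 16 + 9 = 57.
Each receives 2.1 × 57 / 4 = 29.93 from the canal-maintenance pool.
Noor keeps 38 − 16 = 22, so Noor's payoff is 22 + 29.93 = 51.93.

51.93 labor-hours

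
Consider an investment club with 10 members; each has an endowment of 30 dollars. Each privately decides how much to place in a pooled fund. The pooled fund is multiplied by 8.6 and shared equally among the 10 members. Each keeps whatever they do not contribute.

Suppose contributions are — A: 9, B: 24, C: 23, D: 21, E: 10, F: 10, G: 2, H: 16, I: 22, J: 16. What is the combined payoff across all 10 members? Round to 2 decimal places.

Total contributed: 9 + 24 + 23 + 21 + 10 + 10 + 2 + 16 + 22 + 16 = 153; total kept: 10 × 30 − 153 = 147.
The pooled fund pays out 8.6 × 153 = 1315.80 in aggregate.
Group total = 147 + 1315.80 = 1462.80.

1462.80 dollars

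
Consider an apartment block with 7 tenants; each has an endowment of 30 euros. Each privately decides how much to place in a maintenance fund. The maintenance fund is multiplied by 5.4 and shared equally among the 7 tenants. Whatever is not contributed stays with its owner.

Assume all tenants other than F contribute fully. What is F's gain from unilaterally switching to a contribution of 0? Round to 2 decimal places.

6.86 euros

Switching from a contribution of 30 to 0 lets F keep an extra 30 euros, but lowers the maintenance fund by 30, which costs F their own share of that drop: 5.4/7 × 30 = 23.14.
Net gain = 30 − 23.14 = 6.86. The private return per contributed unit (0.7714) is below 1, so free-riding is indeed the best response regardless of what the others do.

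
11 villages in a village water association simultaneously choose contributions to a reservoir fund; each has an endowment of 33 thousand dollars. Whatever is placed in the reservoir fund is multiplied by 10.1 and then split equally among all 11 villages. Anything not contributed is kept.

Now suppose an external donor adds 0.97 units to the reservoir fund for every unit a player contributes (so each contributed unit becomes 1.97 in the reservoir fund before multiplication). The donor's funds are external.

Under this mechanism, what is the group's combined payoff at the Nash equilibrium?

7222.61 thousand dollars

Under the mechanism each unit contributed yields 10.1 × 1.97 / 11 = 1.8088 back to its contributor per unit of net cost, which exceeds 1, making full contribution the dominant choice for everyone.
So the Nash equilibrium is full contribution by all 11; the group earns 10.1 × 1.97 × 363 = 7222.61.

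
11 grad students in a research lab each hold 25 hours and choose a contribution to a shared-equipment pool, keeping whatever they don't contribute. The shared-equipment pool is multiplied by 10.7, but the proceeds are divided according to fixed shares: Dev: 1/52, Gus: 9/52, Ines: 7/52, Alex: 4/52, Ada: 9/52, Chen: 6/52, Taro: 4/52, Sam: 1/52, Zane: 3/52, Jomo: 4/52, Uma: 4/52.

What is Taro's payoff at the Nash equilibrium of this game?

107.31 hours

Player j's private return per contributed unit is 10.7 × (j's share). Contributing is weakly dominant for j when that share is at least 1/10.7 = 0.0935, and contributing 0 is dominant otherwise.
Gus, Ines, Ada and Chen clear that bar, contributing 25 each; the remaining 7 contribute 0. Total contributed: 100.
Taro keeps 25 and receives 10.7 × 100 × 4/52 = 82.31 from the shared-equipment pool, for a payoff of 107.31.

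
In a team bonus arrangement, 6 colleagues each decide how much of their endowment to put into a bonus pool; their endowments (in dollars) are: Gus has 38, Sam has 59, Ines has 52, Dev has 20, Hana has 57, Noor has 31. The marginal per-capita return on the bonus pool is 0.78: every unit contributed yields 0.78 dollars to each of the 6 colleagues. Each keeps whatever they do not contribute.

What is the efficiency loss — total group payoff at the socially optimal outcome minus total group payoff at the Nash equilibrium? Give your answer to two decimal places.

945.76 dollars

The private return per contributed unit is 0.78 < 1 for everyone, so the Nash equilibrium is zero contribution and the group total is Σ E_j = 38 + 59 + 52 + 20 + 57 + 31 = 257.
Each contributed unit returns 4.680 to the group, so the social optimum is full contribution by everyone: group total = 4.680 × 257 = 1202.76.
Efficiency loss = (4.680 − 1) × 257 = 945.76.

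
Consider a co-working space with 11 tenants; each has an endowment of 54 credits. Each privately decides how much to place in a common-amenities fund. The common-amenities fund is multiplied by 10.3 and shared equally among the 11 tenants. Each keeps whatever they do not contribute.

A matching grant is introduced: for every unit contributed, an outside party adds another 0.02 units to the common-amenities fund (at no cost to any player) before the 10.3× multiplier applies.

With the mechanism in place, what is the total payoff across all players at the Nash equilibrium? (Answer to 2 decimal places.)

Even with the mechanism, each unit contributed returns only 10.3 × 1.02 / 11 = 0.9551 per unit of net cost, so contributing nothing is still dominant.
At the Nash equilibrium no one contributes; group total payoff = 11 × 54 = 594.

594.00 credits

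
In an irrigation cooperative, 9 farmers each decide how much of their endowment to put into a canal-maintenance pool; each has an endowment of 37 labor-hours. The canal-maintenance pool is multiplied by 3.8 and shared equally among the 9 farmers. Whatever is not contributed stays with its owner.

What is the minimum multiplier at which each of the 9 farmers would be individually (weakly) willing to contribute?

A contributed unit returns (multiplier)/9 to its contributor.
This reaches 1 exactly when the multiplier is 9.

9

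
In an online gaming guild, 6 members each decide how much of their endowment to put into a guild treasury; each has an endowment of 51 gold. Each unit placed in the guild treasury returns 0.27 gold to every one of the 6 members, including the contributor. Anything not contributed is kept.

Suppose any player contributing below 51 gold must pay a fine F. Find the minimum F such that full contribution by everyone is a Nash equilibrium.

37.23 gold

Given the others contribute fully, the best deviation is to contribute 0 (any partial contribution still incurs the fine and gives up units whose private return 0.27 is below 1).
Deviating from 51 to 0 saves 51 gold but forfeits the deviator's share of the drop in the guild treasury: 0.27 × 51 = 13.77.
So the deviation gain is 51 − 13.77 = 37.23, and the fine must be at least 37.23 gold to wipe it out.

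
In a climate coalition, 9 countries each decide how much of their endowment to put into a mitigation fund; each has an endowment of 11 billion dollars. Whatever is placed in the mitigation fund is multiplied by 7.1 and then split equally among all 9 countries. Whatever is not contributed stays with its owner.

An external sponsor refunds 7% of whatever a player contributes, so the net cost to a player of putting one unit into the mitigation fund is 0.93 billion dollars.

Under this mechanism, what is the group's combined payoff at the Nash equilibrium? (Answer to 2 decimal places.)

99.00 billion dollars

The effective private return is (7.1/9) / 0.93 = 0.8483, which is still under 1, so the mechanism doesn't change anyone's dominant strategy: zero contribution.
At the Nash equilibrium no one contributes; group total payoff = 9 × 11 = 99.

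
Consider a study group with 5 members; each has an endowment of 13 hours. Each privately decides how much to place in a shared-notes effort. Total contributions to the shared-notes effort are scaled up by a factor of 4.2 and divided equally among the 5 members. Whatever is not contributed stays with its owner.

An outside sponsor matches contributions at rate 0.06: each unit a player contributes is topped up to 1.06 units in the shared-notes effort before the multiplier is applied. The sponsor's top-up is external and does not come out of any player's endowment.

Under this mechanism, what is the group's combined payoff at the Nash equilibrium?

65.00 hours

With the mechanism, a contributed unit returns 4.2 × 1.06 / 5 = 0.8904 per unit of net cost — still below 1 — so contributing 0 remains dominant for every player.
At the Nash equilibrium no one contributes; group total payoff = 5 × 13 = 65.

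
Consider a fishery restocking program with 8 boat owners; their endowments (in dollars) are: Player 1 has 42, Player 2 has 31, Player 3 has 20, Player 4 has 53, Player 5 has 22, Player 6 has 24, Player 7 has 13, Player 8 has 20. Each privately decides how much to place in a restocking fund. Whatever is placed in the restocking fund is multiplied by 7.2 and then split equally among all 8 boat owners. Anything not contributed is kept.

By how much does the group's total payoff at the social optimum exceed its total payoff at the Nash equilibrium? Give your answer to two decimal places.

1395.00 dollars

The private return per contributed unit is 7.2/8 = 0.9000 < 1 for every player regardless of endowment, so the Nash equilibrium is zero contribution and the group total is Σ E_j = 42 + 31 + 20 + 53 + 22 + 24 + 13 + 20 = 225.
Each contributed unit returns 7.200 to the group, so the social optimum is full contribution by everyone: group total = 7.200 × 225 = 1620.00.
Efficiency loss = (7.200 − 1) × 225 = 1395.00.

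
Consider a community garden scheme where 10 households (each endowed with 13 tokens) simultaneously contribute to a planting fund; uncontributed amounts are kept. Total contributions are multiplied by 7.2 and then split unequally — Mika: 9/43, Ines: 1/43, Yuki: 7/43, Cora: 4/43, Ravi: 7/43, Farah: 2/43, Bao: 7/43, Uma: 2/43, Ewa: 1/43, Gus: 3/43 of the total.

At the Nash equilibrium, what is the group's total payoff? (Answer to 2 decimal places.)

452.40 tokens

A player with share s gets back 7.2·s per unit contributed, so full contribution is dominant for anyone with s > 1/7.2 = 0.1389 and zero contribution is dominant for anyone below.
Mika, Yuki, Ravi and Bao are above the threshold, contributing 13 each; the remaining 6 contribute 0. Total contributed: 52.
The planting fund pays out 7.2 × 52 = 374.40 in total (split across the unequal shares, but the aggregate is all that matters for the group sum).
The 6 free-riders keep 13 each, adding 78. Group total = 78 + 374.40 = 452.40.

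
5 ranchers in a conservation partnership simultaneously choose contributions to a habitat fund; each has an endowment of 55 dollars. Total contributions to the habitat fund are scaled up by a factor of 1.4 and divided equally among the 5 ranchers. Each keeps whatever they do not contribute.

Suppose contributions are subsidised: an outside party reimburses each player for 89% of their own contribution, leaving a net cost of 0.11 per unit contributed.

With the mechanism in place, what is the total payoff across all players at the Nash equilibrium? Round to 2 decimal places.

The effective private return per unit is now (1.4/5) / 0.11 = 2.5455 > 1, so every player's dominant strategy flips to full contribution.
So the Nash equilibrium is full contribution by all 5; the group earns 5 × (55 × 0.89 + 1.4 × 55) = 629.75.

629.75 dollars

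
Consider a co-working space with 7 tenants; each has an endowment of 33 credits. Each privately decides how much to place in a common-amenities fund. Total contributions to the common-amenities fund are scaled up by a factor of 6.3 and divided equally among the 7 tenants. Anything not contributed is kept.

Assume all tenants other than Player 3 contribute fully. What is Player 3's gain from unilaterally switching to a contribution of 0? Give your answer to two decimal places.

Switching from a contribution of 33 to 0 lets Player 3 keep an extra 33 credits, but lowers the common-amenities fund by 33, which costs Player 3 their own share of that drop: 6.3/7 × 33 = 29.70.
Net gain = 33 − 29.70 = 3.30. The private return per contributed unit (0.9000) is below 1, so free-riding is indeed the best response regardless of what the others do.

3.30 credits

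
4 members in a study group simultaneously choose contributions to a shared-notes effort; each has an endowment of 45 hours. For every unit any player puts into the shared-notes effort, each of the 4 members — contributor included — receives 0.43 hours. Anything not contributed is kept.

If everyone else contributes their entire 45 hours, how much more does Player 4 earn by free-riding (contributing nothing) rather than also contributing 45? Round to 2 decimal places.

25.65 hours

Switching from a contribution of 45 to 0 lets Player 4 keep an extra 45 hours, but lowers the shared-notes effort by 45, which costs Player 4 their own share of that drop: 0.43 × 45 = 19.35.
Net gain = 45 − 19.35 = 25.65. The private return per contributed unit (0.43) is below 1, so free-riding is indeed the best response regardless of what the others do.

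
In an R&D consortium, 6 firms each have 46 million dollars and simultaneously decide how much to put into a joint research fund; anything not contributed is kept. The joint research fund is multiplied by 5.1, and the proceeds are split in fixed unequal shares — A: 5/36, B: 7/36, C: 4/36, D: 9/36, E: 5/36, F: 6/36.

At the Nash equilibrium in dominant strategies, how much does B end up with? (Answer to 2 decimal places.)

A player with share s gets back 5.1·s per unit contributed, so full contribution is dominant for anyone with s > 1/5.1 = 0.1961 and zero contribution is dominant for anyone below.
Only D (9/36) clears that bar, contributing 46; the remaining 5 contribute 0. Total contributed: 46.
B keeps 46 and receives 5.1 × 46 × 7/36 = 45.62 from the joint research fund, for a payoff of 91.62.

91.62 million dollars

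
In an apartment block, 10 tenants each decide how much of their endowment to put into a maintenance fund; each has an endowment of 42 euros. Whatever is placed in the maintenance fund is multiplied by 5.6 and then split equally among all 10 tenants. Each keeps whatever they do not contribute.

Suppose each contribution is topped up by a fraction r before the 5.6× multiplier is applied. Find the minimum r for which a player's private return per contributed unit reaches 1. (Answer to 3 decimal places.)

With matching at rate r, one contributed unit becomes (1 + r) in the maintenance fund and returns 5.6 × (1 + r) / 10 to the contributor.
Setting this equal to 1: 1 + r = 10/5.6 = 1.7857.
So the minimum matching rate is r = 1.7857 − 1 = 0.786.

0.786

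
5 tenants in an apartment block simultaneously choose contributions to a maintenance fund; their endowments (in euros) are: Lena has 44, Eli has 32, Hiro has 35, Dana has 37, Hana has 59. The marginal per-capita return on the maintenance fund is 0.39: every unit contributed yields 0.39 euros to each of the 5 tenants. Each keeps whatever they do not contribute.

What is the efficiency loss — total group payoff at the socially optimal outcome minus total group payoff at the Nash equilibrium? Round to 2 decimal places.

The private return per contributed unit is 0.39 < 1 for everyone, so the Nash equilibrium is zero contribution and the group total is Σ E_j = 44 + 32 + 35 + 37 + 59 = 207.
Each contributed unit returns 1.950 to the group, so the social optimum is full contribution by everyone: group total = 1.950 × 207 = 403.65.
Efficiency loss = (1.950 − 1) × 207 = 196.65.

196.65 euros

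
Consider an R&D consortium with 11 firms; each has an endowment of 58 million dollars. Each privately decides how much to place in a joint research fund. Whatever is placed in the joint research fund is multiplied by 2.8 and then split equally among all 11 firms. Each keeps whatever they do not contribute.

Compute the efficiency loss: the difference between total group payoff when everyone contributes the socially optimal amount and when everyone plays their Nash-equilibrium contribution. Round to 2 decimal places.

1148.40 million dollars

Each contributed unit returns 2.8/11 = 0.2545 to its contributor — below 1 — so contributing 0 is dominant for every player. At the Nash equilibrium everyone keeps their 58, and the group total is 11 × 58 = 638.
Each contributed unit returns 2.800 to the group as a whole (0.2545 to each of 11 players), which exceeds 1, so the social optimum is full contribution: group total = 2.800 × 638 = 1786.40.
Efficiency loss = 1786.40 − 638 = 1148.40.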